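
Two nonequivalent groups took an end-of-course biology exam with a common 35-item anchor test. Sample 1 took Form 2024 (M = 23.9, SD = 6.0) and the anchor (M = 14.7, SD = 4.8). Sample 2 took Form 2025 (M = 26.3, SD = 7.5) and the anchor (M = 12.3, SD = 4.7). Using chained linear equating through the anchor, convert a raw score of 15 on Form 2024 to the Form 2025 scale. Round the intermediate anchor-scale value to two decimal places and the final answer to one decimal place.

18.8

Form 2024 → anchor (Sample 1): v = (4.8/6.0)(15 − 23.9) + 14.7 = 7.58
anchor → Form 2025 (Sample 2): y = (7.5/4.7)(7.58 − 12.3) + 26.3 = 18.8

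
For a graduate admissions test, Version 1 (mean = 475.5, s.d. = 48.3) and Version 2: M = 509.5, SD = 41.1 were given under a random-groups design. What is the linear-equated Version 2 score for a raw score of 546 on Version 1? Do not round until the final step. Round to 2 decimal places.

569.49

Linear equating: y = (SD_Y/SD_X)(x − M_X) + M_Y
y = (41.1/48.3)(546 − 475.5) + 509.5
y = 0.850932 × 70.5 + 509.5 = 59.9907 + 509.5 = 569.49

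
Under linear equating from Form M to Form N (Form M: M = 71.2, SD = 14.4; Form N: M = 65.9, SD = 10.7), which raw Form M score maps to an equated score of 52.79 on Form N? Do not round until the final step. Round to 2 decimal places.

Invert y = (SD_Y/SD_X)(x − M_X) + M_Y:
x = (SD_X/SD_Y)(y − M_Y) + M_X = (14.4/10.7)(52.79 − 65.9) + 71.2
x = 1.345794 × -13.110 + 71.2 = 53.56

53.56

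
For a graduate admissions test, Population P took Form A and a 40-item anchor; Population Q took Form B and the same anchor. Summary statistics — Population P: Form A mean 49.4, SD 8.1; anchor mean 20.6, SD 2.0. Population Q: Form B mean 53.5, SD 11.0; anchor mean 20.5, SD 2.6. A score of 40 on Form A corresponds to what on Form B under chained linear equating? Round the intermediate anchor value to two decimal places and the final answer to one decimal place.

Form A → anchor (Population P): v = (2.0/8.1)(40 − 49.4) + 20.6 = 18.28
anchor → Form B (Population Q): y = (11.0/2.6)(18.28 − 20.5) + 53.5 = 44.1

44.1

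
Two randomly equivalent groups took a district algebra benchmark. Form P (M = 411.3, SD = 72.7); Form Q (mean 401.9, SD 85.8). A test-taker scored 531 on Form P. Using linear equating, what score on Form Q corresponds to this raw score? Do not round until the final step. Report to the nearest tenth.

543.2

Linear equating: y = (SD_Y/SD_X)(x − M_X) + M_Y
y = (85.8/72.7)(531 − 411.3) + 401.9
y = 1.180193 × 119.7 + 401.9 = 141.2691 + 401.9 = 543.2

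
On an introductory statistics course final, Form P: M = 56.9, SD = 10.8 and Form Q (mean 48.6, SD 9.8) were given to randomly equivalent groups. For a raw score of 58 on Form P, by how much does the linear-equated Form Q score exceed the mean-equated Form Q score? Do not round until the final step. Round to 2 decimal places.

Mean-equated: 58 + (48.6 − 56.9) = 49.70
Linear-equated: (9.8/10.8)(58 − 56.9) + 48.6 = 49.598
Difference = 49.598 − 49.70 = -0.10

-0.10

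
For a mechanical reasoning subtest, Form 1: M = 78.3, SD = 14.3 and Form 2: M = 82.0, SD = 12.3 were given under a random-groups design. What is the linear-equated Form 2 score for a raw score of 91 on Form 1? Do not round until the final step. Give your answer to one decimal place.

92.9

Linear equating: y = (SD_Y/SD_X)(x − M_X) + M_Y
y = (12.3/14.3)(91 − 78.3) + 82.0
y = 0.860140 × 12.7 + 82.0 = 10.9238 + 82.0 = 92.9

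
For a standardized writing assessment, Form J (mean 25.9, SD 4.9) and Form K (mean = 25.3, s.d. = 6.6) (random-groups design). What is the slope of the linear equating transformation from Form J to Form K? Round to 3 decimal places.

A = SD_Y / SD_X = 6.6 / 4.9 = 1.347

1.347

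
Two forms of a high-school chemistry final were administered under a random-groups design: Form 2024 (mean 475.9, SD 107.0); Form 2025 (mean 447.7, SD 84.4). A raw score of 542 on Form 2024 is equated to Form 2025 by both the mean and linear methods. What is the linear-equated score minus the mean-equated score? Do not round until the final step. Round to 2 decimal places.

-13.96

Mean-equated: 542 + (447.7 − 475.9) = 513.80
Linear-equated: (84.4/107.0)(542 − 475.9) + 447.7 = 499.839
Difference = 499.839 − 513.80 = -13.96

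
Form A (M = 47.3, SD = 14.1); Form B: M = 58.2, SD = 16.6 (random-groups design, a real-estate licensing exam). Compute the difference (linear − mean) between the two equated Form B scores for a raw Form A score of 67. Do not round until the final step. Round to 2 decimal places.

Mean-equated: 67 + (58.2 − 47.3) = 77.90
Linear-equated: (16.6/14.1)(67 − 47.3) + 58.2 = 81.393
Difference = 81.393 − 77.90 = 3.49

3.49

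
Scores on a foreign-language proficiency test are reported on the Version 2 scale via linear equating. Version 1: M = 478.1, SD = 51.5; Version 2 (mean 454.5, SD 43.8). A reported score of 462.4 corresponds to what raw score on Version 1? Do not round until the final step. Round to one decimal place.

Invert y = (SD_Y/SD_X)(x − M_X) + M_Y:
x = (SD_X/SD_Y)(y − M_Y) + M_X = (51.5/43.8)(462.4 − 454.5) + 478.1
x = 1.175799 × 7.900 + 478.1 = 487.4

487.4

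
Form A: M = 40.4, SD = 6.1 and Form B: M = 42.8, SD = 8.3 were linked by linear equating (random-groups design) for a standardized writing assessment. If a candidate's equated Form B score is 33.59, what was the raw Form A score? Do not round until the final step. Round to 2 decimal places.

Invert y = (SD_Y/SD_X)(x − M_X) + M_Y:
x = (SD_X/SD_Y)(y − M_Y) + M_X = (6.1/8.3)(33.59 − 42.8) + 40.4
x = 0.734940 × -9.210 + 40.4 = 33.63

33.63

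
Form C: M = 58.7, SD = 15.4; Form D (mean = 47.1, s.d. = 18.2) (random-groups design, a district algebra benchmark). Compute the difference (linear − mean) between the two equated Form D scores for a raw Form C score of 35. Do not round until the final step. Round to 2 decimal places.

-4.31

Mean-equated: 35 + (47.1 − 58.7) = 23.40
Linear-equated: (18.2/15.4)(35 − 58.7) + 47.1 = 19.091
Difference = 19.091 − 23.40 = -4.31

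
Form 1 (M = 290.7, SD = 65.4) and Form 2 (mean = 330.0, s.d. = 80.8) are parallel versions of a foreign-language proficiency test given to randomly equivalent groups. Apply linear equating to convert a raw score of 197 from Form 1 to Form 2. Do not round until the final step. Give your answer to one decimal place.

Linear equating: y = (SD_Y/SD_X)(x − M_X) + M_Y
y = (80.8/65.4)(197 − 290.7) + 330.0
y = 1.235474 × -93.7 + 330.0 = -115.7639 + 330.0 = 214.2

214.2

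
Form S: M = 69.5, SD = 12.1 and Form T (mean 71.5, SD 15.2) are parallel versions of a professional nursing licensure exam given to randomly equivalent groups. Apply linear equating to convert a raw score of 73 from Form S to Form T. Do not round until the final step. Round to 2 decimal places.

Linear equating: y = (SD_Y/SD_X)(x − M_X) + M_Y
y = (15.2/12.1)(73 − 69.5) + 71.5
y = 1.256198 × 3.5 + 71.5 = 4.3967 + 71.5 = 75.90

75.90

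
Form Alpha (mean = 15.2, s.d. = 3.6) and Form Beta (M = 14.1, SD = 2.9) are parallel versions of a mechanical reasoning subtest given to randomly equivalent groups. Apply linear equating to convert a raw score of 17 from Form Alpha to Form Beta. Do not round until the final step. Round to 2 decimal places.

Linear equating: y = (SD_Y/SD_X)(x − M_X) + M_Y
y = (2.9/3.6)(17 − 15.2) + 14.1
y = 0.805556 × 1.8 + 14.1 = 1.4500 + 14.1 = 15.55

15.55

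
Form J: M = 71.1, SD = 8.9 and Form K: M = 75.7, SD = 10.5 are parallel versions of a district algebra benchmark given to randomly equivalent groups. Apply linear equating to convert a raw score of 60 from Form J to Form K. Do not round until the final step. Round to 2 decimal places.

Linear equating: y = (SD_Y/SD_X)(x − M_X) + M_Y
y = (10.5/8.9)(60 − 71.1) + 75.7
y = 1.179775 × -11.1 + 75.7 = -13.0955 + 75.7 = 62.60

62.60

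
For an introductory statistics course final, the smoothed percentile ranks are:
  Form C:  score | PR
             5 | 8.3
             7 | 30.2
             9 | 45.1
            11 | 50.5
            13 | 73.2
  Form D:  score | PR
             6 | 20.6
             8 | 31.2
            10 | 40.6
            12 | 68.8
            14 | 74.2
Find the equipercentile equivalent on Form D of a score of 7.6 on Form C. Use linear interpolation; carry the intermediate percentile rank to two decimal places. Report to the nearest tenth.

8.7

PR of 7.6 on Form C: 30.2 + (7.6 − 7)/(9 − 7) × (45.1 − 30.2) = 34.67
On Form D, PR 34.67 falls between score 8 (PR 31.2) and 10 (PR 40.6).
Interpolate: 8 + (34.67 − 31.2)/(40.6 − 31.2) × (10 − 8) = 8.7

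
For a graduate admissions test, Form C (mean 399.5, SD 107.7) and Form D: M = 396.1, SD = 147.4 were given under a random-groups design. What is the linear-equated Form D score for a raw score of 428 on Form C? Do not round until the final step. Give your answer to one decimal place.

Linear equating: y = (SD_Y/SD_X)(x − M_X) + M_Y
y = (147.4/107.7)(428 − 399.5) + 396.1
y = 1.368617 × 28.5 + 396.1 = 39.0056 + 396.1 = 435.1

435.1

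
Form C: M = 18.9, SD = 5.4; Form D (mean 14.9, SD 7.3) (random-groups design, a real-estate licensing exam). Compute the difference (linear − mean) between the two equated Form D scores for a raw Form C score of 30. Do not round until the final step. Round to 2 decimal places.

3.91

Mean-equated: 30 + (14.9 − 18.9) = 26.00
Linear-equated: (7.3/5.4)(30 − 18.9) + 14.9 = 29.906
Difference = 29.906 − 26.00 = 3.91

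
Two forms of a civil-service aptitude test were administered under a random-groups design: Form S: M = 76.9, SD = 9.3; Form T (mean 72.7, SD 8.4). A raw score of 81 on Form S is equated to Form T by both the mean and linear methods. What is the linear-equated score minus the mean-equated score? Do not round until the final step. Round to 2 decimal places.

Mean-equated: 81 + (72.7 − 76.9) = 76.80
Linear-equated: (8.4/9.3)(81 − 76.9) + 72.7 = 76.403
Difference = 76.403 − 76.80 = -0.40

-0.40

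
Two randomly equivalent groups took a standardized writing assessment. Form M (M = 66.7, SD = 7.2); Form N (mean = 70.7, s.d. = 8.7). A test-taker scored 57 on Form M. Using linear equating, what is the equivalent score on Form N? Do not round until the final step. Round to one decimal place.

59.0

Linear equating: y = (SD_Y/SD_X)(x − M_X) + M_Y
y = (8.7/7.2)(57 − 66.7) + 70.7
y = 1.208333 × -9.7 + 70.7 = -11.7208 + 70.7 = 59.0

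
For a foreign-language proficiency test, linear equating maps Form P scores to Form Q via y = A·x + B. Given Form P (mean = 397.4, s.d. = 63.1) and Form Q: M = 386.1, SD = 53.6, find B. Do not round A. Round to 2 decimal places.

48.53

A = SD_Y / SD_X = 53.6 / 63.1 = 0.849445
B = M_Y − A·M_X = 386.1 − 0.849445 × 397.4 = 48.53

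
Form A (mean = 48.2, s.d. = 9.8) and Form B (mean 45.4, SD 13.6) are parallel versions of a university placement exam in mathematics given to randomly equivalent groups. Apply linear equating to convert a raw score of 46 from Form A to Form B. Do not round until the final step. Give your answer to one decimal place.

Linear equating: y = (SD_Y/SD_X)(x − M_X) + M_Y
y = (13.6/9.8)(46 − 48.2) + 45.4
y = 1.387755 × -2.2 + 45.4 = -3.0531 + 45.4 = 42.3

42.3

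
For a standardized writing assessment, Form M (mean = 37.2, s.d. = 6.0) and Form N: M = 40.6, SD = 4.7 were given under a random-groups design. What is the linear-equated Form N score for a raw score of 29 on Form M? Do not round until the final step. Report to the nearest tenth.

34.2

Linear equating: y = (SD_Y/SD_X)(x − M_X) + M_Y
y = (4.7/6.0)(29 − 37.2) + 40.6
y = 0.783333 × -8.2 + 40.6 = -6.4233 + 40.6 = 34.2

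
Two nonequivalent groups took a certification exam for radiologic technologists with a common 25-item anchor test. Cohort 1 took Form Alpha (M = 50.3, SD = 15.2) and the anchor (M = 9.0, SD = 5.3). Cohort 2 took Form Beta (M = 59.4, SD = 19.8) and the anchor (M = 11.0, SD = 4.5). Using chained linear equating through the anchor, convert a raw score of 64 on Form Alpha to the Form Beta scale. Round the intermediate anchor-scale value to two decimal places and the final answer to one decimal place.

Form Alpha → anchor (Cohort 1): v = (5.3/15.2)(64 − 50.3) + 9.0 = 13.78
anchor → Form Beta (Cohort 2): y = (19.8/4.5)(13.78 − 11.0) + 59.4 = 71.6

71.6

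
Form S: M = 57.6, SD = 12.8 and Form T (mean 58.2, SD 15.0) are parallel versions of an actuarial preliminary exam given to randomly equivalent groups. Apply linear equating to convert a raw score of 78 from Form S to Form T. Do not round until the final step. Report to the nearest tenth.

82.1

Linear equating: y = (SD_Y/SD_X)(x − M_X) + M_Y
y = (15.0/12.8)(78 − 57.6) + 58.2
y = 1.171875 × 20.4 + 58.2 = 23.9062 + 58.2 = 82.1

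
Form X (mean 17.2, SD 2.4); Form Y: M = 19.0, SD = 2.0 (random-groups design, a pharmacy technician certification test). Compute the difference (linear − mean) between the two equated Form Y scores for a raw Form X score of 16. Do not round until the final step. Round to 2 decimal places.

Mean-equated: 16 + (19.0 − 17.2) = 17.80
Linear-equated: (2.0/2.4)(16 − 17.2) + 19.0 = 18.000
Difference = 18.000 − 17.80 = 0.20

0.20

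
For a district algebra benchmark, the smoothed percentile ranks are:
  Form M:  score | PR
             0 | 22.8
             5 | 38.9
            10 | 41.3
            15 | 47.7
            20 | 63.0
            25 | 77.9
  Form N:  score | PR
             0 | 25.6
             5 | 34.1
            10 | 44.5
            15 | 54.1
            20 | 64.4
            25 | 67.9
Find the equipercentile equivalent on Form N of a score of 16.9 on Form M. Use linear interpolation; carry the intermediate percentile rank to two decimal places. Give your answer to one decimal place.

PR of 16.9 on Form M: 47.7 + (16.9 − 15)/(20 − 15) × (63.0 − 47.7) = 53.51
On Form N, PR 53.51 falls between score 10 (PR 44.5) and 15 (PR 54.1).
Interpolate: 10 + (53.51 − 44.5)/(54.1 − 44.5) × (15 − 10) = 14.7

14.7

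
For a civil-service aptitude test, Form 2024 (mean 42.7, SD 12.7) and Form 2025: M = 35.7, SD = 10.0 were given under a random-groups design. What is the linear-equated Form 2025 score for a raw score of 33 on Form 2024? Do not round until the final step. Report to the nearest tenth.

Linear equating: y = (SD_Y/SD_X)(x − M_X) + M_Y
y = (10.0/12.7)(33 − 42.7) + 35.7
y = 0.787402 × -9.7 + 35.7 = -7.6378 + 35.7 = 28.1

28.1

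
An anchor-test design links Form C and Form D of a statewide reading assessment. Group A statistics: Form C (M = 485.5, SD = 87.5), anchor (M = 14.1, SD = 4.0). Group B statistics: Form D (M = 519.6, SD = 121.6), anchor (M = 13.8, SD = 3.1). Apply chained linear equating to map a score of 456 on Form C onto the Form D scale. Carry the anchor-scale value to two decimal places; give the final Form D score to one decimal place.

Form C → anchor (Group A): v = (4.0/87.5)(456 − 485.5) + 14.1 = 12.75
anchor → Form D (Group B): y = (121.6/3.1)(12.75 − 13.8) + 519.6 = 478.4

478.4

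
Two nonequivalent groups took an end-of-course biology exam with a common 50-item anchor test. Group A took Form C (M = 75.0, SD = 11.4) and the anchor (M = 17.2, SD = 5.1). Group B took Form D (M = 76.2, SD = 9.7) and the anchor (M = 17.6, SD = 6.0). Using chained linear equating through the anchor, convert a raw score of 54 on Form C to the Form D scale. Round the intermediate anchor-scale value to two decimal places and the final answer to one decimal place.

Form C → anchor (Group A): v = (5.1/11.4)(54 − 75.0) + 17.2 = 7.81
anchor → Form D (Group B): y = (9.7/6.0)(7.81 − 17.6) + 76.2 = 60.4

60.4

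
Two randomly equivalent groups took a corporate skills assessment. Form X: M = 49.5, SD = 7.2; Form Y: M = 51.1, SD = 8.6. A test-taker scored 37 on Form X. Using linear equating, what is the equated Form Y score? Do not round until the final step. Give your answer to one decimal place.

Linear equating: y = (SD_Y/SD_X)(x − M_X) + M_Y
y = (8.6/7.2)(37 − 49.5) + 51.1
y = 1.194444 × -12.5 + 51.1 = -14.9306 + 51.1 = 36.2

36.2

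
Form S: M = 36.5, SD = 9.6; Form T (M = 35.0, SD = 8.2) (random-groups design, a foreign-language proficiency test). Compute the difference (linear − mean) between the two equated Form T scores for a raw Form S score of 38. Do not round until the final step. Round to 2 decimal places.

Mean-equated: 38 + (35.0 − 36.5) = 36.50
Linear-equated: (8.2/9.6)(38 − 36.5) + 35.0 = 36.281
Difference = 36.281 − 36.50 = -0.22

-0.22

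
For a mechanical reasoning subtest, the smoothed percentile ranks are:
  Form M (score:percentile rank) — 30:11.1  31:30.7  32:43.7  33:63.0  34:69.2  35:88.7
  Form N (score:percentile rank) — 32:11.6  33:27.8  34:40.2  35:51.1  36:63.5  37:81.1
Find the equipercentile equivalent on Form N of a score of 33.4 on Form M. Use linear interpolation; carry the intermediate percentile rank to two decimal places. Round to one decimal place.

36.1

PR of 33.4 on Form M: 63.0 + (33.4 − 33)/(34 − 33) × (69.2 − 63.0) = 65.48
On Form N, PR 65.48 falls between score 36 (PR 63.5) and 37 (PR 81.1).
Interpolate: 36 + (65.48 − 63.5)/(81.1 − 63.5) × (37 − 36) = 36.1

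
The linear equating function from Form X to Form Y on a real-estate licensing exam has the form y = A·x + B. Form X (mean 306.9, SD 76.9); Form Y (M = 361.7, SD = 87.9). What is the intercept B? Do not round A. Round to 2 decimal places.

10.90

A = SD_Y / SD_X = 87.9 / 76.9 = 1.143043
B = M_Y − A·M_X = 361.7 − 1.143043 × 306.9 = 10.90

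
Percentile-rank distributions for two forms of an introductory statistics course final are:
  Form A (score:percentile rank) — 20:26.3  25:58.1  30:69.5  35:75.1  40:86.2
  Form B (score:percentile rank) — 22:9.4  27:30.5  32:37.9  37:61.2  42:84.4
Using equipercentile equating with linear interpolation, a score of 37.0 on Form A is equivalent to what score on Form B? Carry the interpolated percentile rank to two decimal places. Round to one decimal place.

41.0

PR of 37.0 on Form A: 75.1 + (37.0 − 35)/(40 − 35) × (86.2 − 75.1) = 79.54
On Form B, PR 79.54 falls between score 37 (PR 61.2) and 42 (PR 84.4).
Interpolate: 37 + (79.54 − 61.2)/(84.4 − 61.2) × (42 − 37) = 41.0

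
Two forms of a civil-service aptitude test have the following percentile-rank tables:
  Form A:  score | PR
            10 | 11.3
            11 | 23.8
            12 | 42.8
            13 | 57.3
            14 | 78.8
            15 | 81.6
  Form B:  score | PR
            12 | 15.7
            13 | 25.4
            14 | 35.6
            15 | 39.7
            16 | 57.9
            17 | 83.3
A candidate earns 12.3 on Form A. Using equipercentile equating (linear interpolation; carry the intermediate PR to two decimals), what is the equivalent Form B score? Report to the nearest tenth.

PR of 12.3 on Form A: 42.8 + (12.3 − 12)/(13 − 12) × (57.3 − 42.8) = 47.15
On Form B, PR 47.15 falls between score 15 (PR 39.7) and 16 (PR 57.9).
Interpolate: 15 + (47.15 − 39.7)/(57.9 − 39.7) × (16 − 15) = 15.4

15.4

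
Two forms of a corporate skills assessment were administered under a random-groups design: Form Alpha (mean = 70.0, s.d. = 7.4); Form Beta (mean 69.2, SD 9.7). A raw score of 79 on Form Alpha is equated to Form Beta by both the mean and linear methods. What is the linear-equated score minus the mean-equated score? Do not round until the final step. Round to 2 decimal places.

Mean-equated: 79 + (69.2 − 70.0) = 78.20
Linear-equated: (9.7/7.4)(79 − 70.0) + 69.2 = 80.997
Difference = 80.997 − 78.20 = 2.80

2.80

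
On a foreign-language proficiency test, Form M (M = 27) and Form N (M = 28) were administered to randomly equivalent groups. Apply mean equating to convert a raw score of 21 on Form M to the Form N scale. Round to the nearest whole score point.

Mean equating: y = x + (M_Y − M_X) = 21 + (28 − 27) = 22

22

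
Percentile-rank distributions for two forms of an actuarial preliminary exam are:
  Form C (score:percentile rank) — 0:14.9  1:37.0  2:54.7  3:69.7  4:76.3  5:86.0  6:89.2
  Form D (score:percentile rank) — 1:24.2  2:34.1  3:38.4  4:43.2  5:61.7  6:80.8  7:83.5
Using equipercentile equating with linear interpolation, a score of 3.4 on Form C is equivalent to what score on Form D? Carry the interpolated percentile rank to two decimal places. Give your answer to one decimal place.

PR of 3.4 on Form C: 69.7 + (3.4 − 3)/(4 − 3) × (76.3 − 69.7) = 72.34
On Form D, PR 72.34 falls between score 5 (PR 61.7) and 6 (PR 80.8).
Interpolate: 5 + (72.34 − 61.7)/(80.8 − 61.7) × (6 − 5) = 5.6

5.6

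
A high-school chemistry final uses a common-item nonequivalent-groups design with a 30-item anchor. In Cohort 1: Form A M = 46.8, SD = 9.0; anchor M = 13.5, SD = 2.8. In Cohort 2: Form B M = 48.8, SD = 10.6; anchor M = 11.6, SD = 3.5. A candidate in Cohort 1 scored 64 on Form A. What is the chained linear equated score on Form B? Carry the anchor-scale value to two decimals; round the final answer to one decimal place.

Form A → anchor (Cohort 1): v = (2.8/9.0)(64 − 46.8) + 13.5 = 18.85
anchor → Form B (Cohort 2): y = (10.6/3.5)(18.85 − 11.6) + 48.8 = 70.8

70.8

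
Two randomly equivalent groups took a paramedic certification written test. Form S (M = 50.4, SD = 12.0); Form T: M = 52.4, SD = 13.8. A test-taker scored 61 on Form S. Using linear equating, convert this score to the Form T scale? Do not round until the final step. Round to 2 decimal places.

64.59

Linear equating: y = (SD_Y/SD_X)(x − M_X) + M_Y
y = (13.8/12.0)(61 − 50.4) + 52.4
y = 1.150000 × 10.6 + 52.4 = 12.1900 + 52.4 = 64.59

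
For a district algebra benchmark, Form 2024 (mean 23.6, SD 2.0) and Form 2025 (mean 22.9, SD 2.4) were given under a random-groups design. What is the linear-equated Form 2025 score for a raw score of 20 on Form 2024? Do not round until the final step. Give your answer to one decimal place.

18.6

Linear equating: y = (SD_Y/SD_X)(x − M_X) + M_Y
y = (2.4/2.0)(20 − 23.6) + 22.9
y = 1.200000 × -3.6 + 22.9 = -4.3200 + 22.9 = 18.6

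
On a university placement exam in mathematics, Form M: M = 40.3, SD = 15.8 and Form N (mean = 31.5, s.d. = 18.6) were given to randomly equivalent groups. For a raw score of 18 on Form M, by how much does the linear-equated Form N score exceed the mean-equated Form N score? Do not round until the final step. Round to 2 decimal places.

-3.95

Mean-equated: 18 + (31.5 − 40.3) = 9.20
Linear-equated: (18.6/15.8)(18 − 40.3) + 31.5 = 5.248
Difference = 5.248 − 9.20 = -3.95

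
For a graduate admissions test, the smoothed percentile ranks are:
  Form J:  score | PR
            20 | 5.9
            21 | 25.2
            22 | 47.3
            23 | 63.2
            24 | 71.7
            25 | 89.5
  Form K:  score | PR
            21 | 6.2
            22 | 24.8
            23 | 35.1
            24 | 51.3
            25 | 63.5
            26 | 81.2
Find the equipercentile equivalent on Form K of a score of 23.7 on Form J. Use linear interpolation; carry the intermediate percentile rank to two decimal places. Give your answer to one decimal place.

PR of 23.7 on Form J: 63.2 + (23.7 − 23)/(24 − 23) × (71.7 − 63.2) = 69.15
On Form K, PR 69.15 falls between score 25 (PR 63.5) and 26 (PR 81.2).
Interpolate: 25 + (69.15 − 63.5)/(81.2 − 63.5) × (26 − 25) = 25.3

25.3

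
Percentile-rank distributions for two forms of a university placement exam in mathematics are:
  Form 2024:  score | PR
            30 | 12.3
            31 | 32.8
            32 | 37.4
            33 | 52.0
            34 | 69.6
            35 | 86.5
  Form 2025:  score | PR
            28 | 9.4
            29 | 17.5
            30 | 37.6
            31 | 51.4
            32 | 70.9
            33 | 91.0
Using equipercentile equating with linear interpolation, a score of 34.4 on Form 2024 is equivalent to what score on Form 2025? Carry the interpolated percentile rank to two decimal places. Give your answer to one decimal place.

PR of 34.4 on Form 2024: 69.6 + (34.4 − 34)/(35 − 34) × (86.5 − 69.6) = 76.36
On Form 2025, PR 76.36 falls between score 32 (PR 70.9) and 33 (PR 91.0).
Interpolate: 32 + (76.36 − 70.9)/(91.0 − 70.9) × (33 − 32) = 32.3

32.3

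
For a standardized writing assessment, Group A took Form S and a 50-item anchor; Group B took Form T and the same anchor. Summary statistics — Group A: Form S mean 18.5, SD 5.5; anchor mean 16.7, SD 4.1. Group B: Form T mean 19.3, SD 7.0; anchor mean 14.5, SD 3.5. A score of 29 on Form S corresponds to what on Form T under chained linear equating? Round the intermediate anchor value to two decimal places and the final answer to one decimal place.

39.4

Form S → anchor (Group A): v = (4.1/5.5)(29 − 18.5) + 16.7 = 24.53
anchor → Form T (Group B): y = (7.0/3.5)(24.53 − 14.5) + 19.3 = 39.4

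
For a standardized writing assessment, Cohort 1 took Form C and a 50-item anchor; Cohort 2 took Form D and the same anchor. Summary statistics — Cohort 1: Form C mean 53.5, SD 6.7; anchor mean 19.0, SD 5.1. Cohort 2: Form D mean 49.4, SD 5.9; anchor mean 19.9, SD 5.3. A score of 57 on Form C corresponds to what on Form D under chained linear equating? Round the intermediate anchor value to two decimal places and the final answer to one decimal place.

51.4

Form C → anchor (Cohort 1): v = (5.1/6.7)(57 − 53.5) + 19.0 = 21.66
anchor → Form D (Cohort 2): y = (5.9/5.3)(21.66 − 19.9) + 49.4 = 51.4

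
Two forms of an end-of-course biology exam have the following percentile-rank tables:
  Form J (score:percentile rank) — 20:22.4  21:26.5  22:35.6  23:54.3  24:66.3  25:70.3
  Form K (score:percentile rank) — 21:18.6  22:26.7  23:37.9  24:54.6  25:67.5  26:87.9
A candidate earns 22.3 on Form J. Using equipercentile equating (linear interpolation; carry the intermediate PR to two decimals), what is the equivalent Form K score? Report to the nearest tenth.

23.2

PR of 22.3 on Form J: 35.6 + (22.3 − 22)/(23 − 22) × (54.3 − 35.6) = 41.21
On Form K, PR 41.21 falls between score 23 (PR 37.9) and 24 (PR 54.6).
Interpolate: 23 + (41.21 − 37.9)/(54.6 − 37.9) × (24 − 23) = 23.2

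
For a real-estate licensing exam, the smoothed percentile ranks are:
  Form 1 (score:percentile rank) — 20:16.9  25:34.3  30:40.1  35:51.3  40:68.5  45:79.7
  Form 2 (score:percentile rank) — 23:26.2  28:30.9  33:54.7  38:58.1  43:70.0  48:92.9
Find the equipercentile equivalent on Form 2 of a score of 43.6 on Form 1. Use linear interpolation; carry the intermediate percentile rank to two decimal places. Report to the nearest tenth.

44.4

PR of 43.6 on Form 1: 68.5 + (43.6 − 40)/(45 − 40) × (79.7 − 68.5) = 76.56
On Form 2, PR 76.56 falls between score 43 (PR 70.0) and 48 (PR 92.9).
Interpolate: 43 + (76.56 − 70.0)/(92.9 − 70.0) × (48 − 43) = 44.4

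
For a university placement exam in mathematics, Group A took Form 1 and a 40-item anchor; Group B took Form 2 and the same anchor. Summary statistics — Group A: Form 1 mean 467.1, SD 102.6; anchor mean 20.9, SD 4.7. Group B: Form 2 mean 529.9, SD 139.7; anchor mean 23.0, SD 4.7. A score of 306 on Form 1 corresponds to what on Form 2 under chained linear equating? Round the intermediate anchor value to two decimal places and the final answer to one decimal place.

Form 1 → anchor (Group A): v = (4.7/102.6)(306 − 467.1) + 20.9 = 13.52
anchor → Form 2 (Group B): y = (139.7/4.7)(13.52 − 23.0) + 529.9 = 248.1

248.1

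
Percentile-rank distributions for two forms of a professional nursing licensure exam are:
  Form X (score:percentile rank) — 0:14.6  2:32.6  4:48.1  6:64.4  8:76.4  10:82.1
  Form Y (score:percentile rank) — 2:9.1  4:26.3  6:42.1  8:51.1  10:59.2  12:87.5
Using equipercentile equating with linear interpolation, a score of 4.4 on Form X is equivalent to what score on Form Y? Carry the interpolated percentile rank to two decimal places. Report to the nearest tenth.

PR of 4.4 on Form X: 48.1 + (4.4 − 4)/(6 − 4) × (64.4 − 48.1) = 51.36
On Form Y, PR 51.36 falls between score 8 (PR 51.1) and 10 (PR 59.2).
Interpolate: 8 + (51.36 − 51.1)/(59.2 − 51.1) × (10 − 8) = 8.1

8.1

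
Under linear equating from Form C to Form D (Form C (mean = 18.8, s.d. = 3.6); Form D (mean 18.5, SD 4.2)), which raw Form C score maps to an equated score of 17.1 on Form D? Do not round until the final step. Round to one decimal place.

17.6

Invert y = (SD_Y/SD_X)(x − M_X) + M_Y:
x = (SD_X/SD_Y)(y − M_Y) + M_X = (3.6/4.2)(17.1 − 18.5) + 18.8
x = 0.857143 × -1.400 + 18.8 = 17.6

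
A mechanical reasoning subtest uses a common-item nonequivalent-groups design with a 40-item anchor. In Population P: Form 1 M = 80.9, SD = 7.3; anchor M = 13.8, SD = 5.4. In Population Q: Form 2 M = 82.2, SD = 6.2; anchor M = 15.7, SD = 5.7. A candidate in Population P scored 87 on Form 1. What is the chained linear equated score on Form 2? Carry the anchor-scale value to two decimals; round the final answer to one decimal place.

85.0

Form 1 → anchor (Population P): v = (5.4/7.3)(87 − 80.9) + 13.8 = 18.31
anchor → Form 2 (Population Q): y = (6.2/5.7)(18.31 − 15.7) + 82.2 = 85.0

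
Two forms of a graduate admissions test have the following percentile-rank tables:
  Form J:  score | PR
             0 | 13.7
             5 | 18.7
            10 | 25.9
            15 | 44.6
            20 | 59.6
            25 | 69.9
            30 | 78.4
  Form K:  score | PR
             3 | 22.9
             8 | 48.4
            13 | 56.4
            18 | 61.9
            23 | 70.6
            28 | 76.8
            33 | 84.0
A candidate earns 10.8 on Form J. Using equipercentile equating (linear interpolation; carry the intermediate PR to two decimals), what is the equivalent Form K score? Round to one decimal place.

PR of 10.8 on Form J: 25.9 + (10.8 − 10)/(15 − 10) × (44.6 − 25.9) = 28.89
On Form K, PR 28.89 falls between score 3 (PR 22.9) and 8 (PR 48.4).
Interpolate: 3 + (28.89 − 22.9)/(48.4 − 22.9) × (8 − 3) = 4.2

4.2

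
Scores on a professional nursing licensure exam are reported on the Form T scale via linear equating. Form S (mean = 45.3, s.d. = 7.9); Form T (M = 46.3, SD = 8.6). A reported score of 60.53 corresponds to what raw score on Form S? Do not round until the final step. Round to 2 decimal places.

Invert y = (SD_Y/SD_X)(x − M_X) + M_Y:
x = (SD_X/SD_Y)(y − M_Y) + M_X = (7.9/8.6)(60.53 − 46.3) + 45.3
x = 0.918605 × 14.230 + 45.3 = 58.37

58.37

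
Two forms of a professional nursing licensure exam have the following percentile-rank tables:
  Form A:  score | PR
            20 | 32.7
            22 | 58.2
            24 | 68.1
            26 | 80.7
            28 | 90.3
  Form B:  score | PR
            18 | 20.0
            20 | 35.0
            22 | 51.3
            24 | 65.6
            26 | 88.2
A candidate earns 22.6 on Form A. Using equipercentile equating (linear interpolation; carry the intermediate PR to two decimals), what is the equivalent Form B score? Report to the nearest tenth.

23.4

PR of 22.6 on Form A: 58.2 + (22.6 − 22)/(24 − 22) × (68.1 − 58.2) = 61.17
On Form B, PR 61.17 falls between score 22 (PR 51.3) and 24 (PR 65.6).
Interpolate: 22 + (61.17 − 51.3)/(65.6 − 51.3) × (24 − 22) = 23.4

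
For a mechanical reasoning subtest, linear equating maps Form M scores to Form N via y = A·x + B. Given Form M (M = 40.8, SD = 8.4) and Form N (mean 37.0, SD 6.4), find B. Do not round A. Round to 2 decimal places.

5.91

A = SD_Y / SD_X = 6.4 / 8.4 = 0.761905
B = M_Y − A·M_X = 37.0 − 0.761905 × 40.8 = 5.91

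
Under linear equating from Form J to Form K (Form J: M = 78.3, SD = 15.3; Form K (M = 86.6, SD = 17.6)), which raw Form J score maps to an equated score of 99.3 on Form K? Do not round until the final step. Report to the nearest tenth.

Invert y = (SD_Y/SD_X)(x − M_X) + M_Y:
x = (SD_X/SD_Y)(y − M_Y) + M_X = (15.3/17.6)(99.3 − 86.6) + 78.3
x = 0.869318 × 12.700 + 78.3 = 89.3

89.3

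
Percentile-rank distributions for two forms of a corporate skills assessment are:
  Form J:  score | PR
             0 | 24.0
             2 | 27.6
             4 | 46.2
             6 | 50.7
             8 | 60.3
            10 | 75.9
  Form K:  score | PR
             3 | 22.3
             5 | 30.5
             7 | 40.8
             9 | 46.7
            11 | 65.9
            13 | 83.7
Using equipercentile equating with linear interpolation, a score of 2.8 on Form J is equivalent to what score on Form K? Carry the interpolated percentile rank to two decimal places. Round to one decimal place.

5.9

PR of 2.8 on Form J: 27.6 + (2.8 − 2)/(4 − 2) × (46.2 − 27.6) = 35.04
On Form K, PR 35.04 falls between score 5 (PR 30.5) and 7 (PR 40.8).
Interpolate: 5 + (35.04 − 30.5)/(40.8 − 30.5) × (7 − 5) = 5.9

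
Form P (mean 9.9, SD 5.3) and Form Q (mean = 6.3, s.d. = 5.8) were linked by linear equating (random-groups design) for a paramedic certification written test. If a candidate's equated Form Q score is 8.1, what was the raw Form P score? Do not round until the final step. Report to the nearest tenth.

Invert y = (SD_Y/SD_X)(x − M_X) + M_Y:
x = (SD_X/SD_Y)(y − M_Y) + M_X = (5.3/5.8)(8.1 − 6.3) + 9.9
x = 0.913793 × 1.800 + 9.9 = 11.5

11.5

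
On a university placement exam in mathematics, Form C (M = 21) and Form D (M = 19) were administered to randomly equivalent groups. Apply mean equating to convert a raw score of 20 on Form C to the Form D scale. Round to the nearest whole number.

18

Mean equating: y = x + (M_Y − M_X) = 20 + (19 − 21) = 18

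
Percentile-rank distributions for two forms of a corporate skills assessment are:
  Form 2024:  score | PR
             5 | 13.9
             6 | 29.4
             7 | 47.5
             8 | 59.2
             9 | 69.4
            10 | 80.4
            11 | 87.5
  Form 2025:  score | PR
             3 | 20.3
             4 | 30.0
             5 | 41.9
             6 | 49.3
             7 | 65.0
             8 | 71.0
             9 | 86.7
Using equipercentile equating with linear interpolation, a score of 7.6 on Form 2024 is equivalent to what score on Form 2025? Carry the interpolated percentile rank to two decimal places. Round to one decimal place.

PR of 7.6 on Form 2024: 47.5 + (7.6 − 7)/(8 − 7) × (59.2 − 47.5) = 54.52
On Form 2025, PR 54.52 falls between score 6 (PR 49.3) and 7 (PR 65.0).
Interpolate: 6 + (54.52 − 49.3)/(65.0 − 49.3) × (7 − 6) = 6.3

6.3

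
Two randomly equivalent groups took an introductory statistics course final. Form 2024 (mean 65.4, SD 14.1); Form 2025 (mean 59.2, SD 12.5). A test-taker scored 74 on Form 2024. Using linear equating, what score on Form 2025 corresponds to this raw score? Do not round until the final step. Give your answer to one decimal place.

66.8

Linear equating: y = (SD_Y/SD_X)(x − M_X) + M_Y
y = (12.5/14.1)(74 − 65.4) + 59.2
y = 0.886525 × 8.6 + 59.2 = 7.6241 + 59.2 = 66.8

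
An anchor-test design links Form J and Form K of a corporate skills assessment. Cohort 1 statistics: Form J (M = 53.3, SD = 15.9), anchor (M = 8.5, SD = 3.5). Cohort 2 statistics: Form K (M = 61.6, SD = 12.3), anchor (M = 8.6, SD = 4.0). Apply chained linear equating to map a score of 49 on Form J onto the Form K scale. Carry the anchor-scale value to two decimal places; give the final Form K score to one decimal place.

Form J → anchor (Cohort 1): v = (3.5/15.9)(49 − 53.3) + 8.5 = 7.55
anchor → Form K (Cohort 2): y = (12.3/4.0)(7.55 − 8.6) + 61.6 = 58.4

58.4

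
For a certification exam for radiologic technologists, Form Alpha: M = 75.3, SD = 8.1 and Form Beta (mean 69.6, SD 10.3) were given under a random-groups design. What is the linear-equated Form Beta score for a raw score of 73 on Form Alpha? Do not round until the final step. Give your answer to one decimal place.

Linear equating: y = (SD_Y/SD_X)(x − M_X) + M_Y
y = (10.3/8.1)(73 − 75.3) + 69.6
y = 1.271605 × -2.3 + 69.6 = -2.9247 + 69.6 = 66.7

66.7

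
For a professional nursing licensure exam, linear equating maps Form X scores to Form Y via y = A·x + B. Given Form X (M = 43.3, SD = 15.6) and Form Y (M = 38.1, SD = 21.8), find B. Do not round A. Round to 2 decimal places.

-22.41

A = SD_Y / SD_X = 21.8 / 15.6 = 1.397436
B = M_Y − A·M_X = 38.1 − 1.397436 × 43.3 = -22.41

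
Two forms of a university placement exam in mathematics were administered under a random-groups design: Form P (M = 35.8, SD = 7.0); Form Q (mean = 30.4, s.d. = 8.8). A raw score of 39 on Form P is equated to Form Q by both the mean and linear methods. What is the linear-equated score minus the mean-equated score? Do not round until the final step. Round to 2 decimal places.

0.82

Mean-equated: 39 + (30.4 − 35.8) = 33.60
Linear-equated: (8.8/7.0)(39 − 35.8) + 30.4 = 34.423
Difference = 34.423 − 33.60 = 0.82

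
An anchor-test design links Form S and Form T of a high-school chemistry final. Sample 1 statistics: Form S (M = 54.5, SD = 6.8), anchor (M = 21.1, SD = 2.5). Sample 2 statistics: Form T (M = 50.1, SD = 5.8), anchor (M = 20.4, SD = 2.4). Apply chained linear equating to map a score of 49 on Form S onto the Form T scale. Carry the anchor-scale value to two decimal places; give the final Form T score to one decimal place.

Form S → anchor (Sample 1): v = (2.5/6.8)(49 − 54.5) + 21.1 = 19.08
anchor → Form T (Sample 2): y = (5.8/2.4)(19.08 − 20.4) + 50.1 = 46.9

46.9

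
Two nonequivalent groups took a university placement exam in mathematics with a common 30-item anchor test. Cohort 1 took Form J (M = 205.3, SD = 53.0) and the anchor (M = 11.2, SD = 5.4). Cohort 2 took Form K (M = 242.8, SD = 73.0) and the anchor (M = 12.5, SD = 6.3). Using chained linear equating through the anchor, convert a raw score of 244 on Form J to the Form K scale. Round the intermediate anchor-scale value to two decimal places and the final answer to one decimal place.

Form J → anchor (Cohort 1): v = (5.4/53.0)(244 − 205.3) + 11.2 = 15.14
anchor → Form K (Cohort 2): y = (73.0/6.3)(15.14 − 12.5) + 242.8 = 273.4

273.4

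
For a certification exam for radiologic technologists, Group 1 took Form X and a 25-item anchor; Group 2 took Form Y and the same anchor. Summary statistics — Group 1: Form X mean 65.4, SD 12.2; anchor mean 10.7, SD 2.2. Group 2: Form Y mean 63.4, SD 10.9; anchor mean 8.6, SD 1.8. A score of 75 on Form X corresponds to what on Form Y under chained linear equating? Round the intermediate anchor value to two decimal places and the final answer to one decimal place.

86.6

Form X → anchor (Group 1): v = (2.2/12.2)(75 − 65.4) + 10.7 = 12.43
anchor → Form Y (Group 2): y = (10.9/1.8)(12.43 − 8.6) + 63.4 = 86.6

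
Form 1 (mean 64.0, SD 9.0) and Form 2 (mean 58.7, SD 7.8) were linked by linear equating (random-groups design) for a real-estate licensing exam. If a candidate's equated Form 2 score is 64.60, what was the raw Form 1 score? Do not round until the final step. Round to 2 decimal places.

Invert y = (SD_Y/SD_X)(x − M_X) + M_Y:
x = (SD_X/SD_Y)(y − M_Y) + M_X = (9.0/7.8)(64.60 − 58.7) + 64.0
x = 1.153846 × 5.900 + 64.0 = 70.81

70.81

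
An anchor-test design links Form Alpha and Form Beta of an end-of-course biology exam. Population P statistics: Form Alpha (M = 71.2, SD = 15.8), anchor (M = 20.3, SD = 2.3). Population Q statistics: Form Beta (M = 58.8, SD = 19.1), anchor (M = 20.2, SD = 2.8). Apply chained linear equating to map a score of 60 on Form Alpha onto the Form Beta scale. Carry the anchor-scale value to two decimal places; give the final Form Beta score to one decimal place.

Form Alpha → anchor (Population P): v = (2.3/15.8)(60 − 71.2) + 20.3 = 18.67
anchor → Form Beta (Population Q): y = (19.1/2.8)(18.67 − 20.2) + 58.8 = 48.4

48.4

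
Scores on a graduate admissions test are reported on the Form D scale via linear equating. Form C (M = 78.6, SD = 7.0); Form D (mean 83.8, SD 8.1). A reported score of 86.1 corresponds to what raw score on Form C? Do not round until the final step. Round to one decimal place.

80.6

Invert y = (SD_Y/SD_X)(x − M_X) + M_Y:
x = (SD_X/SD_Y)(y − M_Y) + M_X = (7.0/8.1)(86.1 − 83.8) + 78.6
x = 0.864198 × 2.300 + 78.6 = 80.6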